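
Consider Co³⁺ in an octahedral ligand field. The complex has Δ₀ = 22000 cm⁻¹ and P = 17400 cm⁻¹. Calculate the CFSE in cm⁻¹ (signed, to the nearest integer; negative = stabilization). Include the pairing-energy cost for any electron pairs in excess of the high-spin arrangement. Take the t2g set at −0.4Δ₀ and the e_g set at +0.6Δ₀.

-18000

Co³⁺: group 9, so d-count = 9 − 3 = 6.
Here Δ₀ > P (22000 > 17400), so the low-spin state is favoured.
That gives t2g^6 e_g^0.
Orbital CFSE = -2.4Δ₀ = -2.4 × 22000 = -52800 cm⁻¹.
Excess pairs vs high-spin: 3 − 1 = 2; pairing cost = +34800 cm⁻¹.
Net CFSE = -52800 + 34800 = -18000 cm⁻¹.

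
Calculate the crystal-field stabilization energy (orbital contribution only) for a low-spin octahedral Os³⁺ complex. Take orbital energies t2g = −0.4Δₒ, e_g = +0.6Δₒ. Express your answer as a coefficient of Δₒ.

-2.0 Δₒ

Group 8 minus oxidation state +3 gives a d⁵ configuration for Os³⁺.
Configuration: t2g^5 e_g^0.
CFSE = 5(-0.4Δₒ) + 0(0.6Δₒ) = -2.0Δₒ + 0.0Δₒ = -2.0Δₒ.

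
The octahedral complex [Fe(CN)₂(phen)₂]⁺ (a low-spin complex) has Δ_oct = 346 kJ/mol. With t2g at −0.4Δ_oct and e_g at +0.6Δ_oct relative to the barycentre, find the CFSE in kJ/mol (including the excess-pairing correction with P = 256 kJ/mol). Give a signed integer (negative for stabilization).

Ligand charges: 2×(-1) from CN⁻ and 2×(+0) from phen sum to -2; with overall charge +1, Fe is +3.
Group 8 minus oxidation state +3 gives a d⁵ configuration for Fe³⁺.
The d⁵ electrons fill as t2g^5 e_g^0.
The orbital stabilization is -2.0Δ_oct = -2.0 × 346 = -692 kJ/mol.
High-spin d⁵ would be t2g^3 e_g^2 with 0 pairs; low-spin has 2, so 2 excess pairs cost +2P = +512 kJ/mol.
Combining: -692 + 512 = -180 kJ/mol.

-180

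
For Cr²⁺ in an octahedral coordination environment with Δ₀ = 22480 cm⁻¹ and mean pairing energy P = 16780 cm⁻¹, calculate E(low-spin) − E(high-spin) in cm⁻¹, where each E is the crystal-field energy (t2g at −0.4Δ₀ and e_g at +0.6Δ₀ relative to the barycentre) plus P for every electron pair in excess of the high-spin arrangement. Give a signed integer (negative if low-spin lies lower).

-5700

Group 6 minus oxidation state +2 gives a d⁴ configuration for Cr²⁺.
High-spin: t2g^3 e_g^1, CFSE = -0.6Δ₀ = -13488 cm⁻¹.
For low-spin the configuration is t2g^4 e_g^0: orbital energy -1.6 × 22480 = -35968 cm⁻¹, and 1 additional pair relative to high-spin adds 16780 cm⁻¹, giving -19188 cm⁻¹.
The difference is -19188 − (-13488) = -5700 cm⁻¹, so low-spin lies lower.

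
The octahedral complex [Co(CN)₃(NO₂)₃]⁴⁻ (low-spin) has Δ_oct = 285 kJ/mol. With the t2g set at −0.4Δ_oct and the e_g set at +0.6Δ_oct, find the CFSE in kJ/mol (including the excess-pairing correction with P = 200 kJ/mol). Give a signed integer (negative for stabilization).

Ligand charges: 3×(-1) from CN⁻ and 3×(-1) from NO₂⁻ sum to -6; with overall charge -4, Co is +2.
Co sits in group 9; removing 2 electrons leaves Co²⁺ with 9 − 2 = 7 d electrons.
Electron filling gives t2g^6 e_g^1.
Orbital CFSE = 6(-0.4) + 1(0.6) = -1.8Δ_oct = -1.8 × 285 = -513 kJ/mol.
Relative to high-spin t2g^5 e_g^2 (2 paired), the low-spin configuration has 1 additional pair, contributing +1 × 200 = +200 kJ/mol.
Overall CFSE = -513 + 200 = -313 kJ/mol.

-313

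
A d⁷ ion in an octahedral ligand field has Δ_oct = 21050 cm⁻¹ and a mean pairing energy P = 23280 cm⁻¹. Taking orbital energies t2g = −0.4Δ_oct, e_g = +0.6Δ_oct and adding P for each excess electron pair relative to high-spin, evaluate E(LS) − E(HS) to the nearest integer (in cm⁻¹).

2230

High-spin: t2g^5 e_g^2, CFSE = -0.8Δ_oct = -16840 cm⁻¹.
Low-spin t2g^6 e_g^1 gives -1.8Δ_oct = -37890 cm⁻¹, but forming 1 extra pair costs 1P = 23280 cm⁻¹, so E(LS) = -37890 + 23280 = -14610 cm⁻¹.
E(LS) − E(HS) = -14610 − (-16840) = 2230 cm⁻¹.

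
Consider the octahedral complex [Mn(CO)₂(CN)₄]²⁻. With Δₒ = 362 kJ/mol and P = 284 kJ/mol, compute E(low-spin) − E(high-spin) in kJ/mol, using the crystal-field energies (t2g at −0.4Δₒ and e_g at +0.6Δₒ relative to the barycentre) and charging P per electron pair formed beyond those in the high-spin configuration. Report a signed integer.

-156

Ligand charges: 2×(+0) from CO and 4×(-1) from CN⁻ sum to -4; with overall charge -2, Mn is +2.
Group 7 minus oxidation state +2 gives a d⁵ configuration for Mn²⁺.
High-spin d⁵ fills as t2g^3 e_g^2 with CFSE 3(−0.4) + 2(+0.6) = 0.0Δₒ = 0 kJ/mol.
For low-spin the configuration is t2g^5 e_g^0: orbital energy -2.0 × 362 = -724 kJ/mol, and 2 additional pairs relative to high-spin add 568 kJ/mol, giving -156 kJ/mol.
Thus E(LS) − E(HS) = -156 kJ/mol.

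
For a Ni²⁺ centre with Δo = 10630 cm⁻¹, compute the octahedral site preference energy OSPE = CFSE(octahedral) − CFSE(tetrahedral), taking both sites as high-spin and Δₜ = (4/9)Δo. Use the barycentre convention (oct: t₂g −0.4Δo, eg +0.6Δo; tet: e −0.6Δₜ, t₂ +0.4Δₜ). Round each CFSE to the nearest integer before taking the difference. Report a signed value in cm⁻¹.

Group 10 minus oxidation state +2 gives a d⁸ configuration for Ni²⁺.
Octahedral high-spin t₂g⁶ eg²: CFSE = -1.2 × 10630 = -12756 cm⁻¹.
In a tetrahedral site the filling is e⁴ t₂⁴: CFSE(tet) = -0.8Δₜ = -0.8 × (4/9)(10630) = -3780 cm⁻¹.
Subtracting, OSPE = -12756 − (-3780) = -8976 cm⁻¹.

-8976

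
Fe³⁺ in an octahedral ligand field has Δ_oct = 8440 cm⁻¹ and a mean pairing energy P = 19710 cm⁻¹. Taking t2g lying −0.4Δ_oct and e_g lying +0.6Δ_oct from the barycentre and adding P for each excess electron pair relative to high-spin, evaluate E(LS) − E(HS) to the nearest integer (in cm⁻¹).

Fe sits in group 8; removing 3 electrons leaves Fe³⁺ with 8 − 3 = 5 d electrons.
High-spin d⁵ fills as t2g^3 e_g^2 with CFSE 3(−0.4) + 2(+0.6) = 0.0Δ_oct = 0 cm⁻¹.
For low-spin the configuration is t2g^5 e_g^0: orbital energy -2.0 × 8440 = -16880 cm⁻¹, and 2 additional pairs relative to high-spin add 39420 cm⁻¹, giving 22540 cm⁻¹.
E(LS) − E(HS) = 22540 − (0) = 22540 cm⁻¹.

22540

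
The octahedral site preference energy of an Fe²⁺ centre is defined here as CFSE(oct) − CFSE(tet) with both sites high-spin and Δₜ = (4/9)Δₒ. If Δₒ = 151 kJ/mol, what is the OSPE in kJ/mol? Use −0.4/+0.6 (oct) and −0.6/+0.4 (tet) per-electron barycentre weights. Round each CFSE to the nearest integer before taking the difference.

-20

Fe is in group 8, so Fe²⁺ is d⁶ (8 − 2 = 6).
Octahedral (high-spin): t₂g⁴ eg², CFSE = 4(−0.4) + 2(+0.6) = -0.4Δₒ = -0.4 × 151 = -60 kJ/mol.
Tetrahedral: e³ t₂³, CFSE = 3(−0.6) + 3(+0.4) = -0.6Δₜ = -0.6 × (4/9) × 151 = -40 kJ/mol.
OSPE = -60 − (-40) = -20 kJ/mol.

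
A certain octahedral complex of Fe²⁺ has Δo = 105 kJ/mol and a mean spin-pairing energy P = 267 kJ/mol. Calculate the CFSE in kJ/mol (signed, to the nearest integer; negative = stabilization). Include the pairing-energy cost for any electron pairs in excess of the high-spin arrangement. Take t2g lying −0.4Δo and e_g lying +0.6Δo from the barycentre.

Fe sits in group 8; removing 2 electrons leaves Fe²⁺ with 8 − 2 = 6 d electrons.
Δo < P, so pairing is avoided: the ground state is high-spin.
That gives t2g^4 e_g^2.
Orbital CFSE = -0.4Δo = -0.4 × 105 = -42 kJ/mol.
High-spin has no excess pairs, so no pairing correction applies.

-42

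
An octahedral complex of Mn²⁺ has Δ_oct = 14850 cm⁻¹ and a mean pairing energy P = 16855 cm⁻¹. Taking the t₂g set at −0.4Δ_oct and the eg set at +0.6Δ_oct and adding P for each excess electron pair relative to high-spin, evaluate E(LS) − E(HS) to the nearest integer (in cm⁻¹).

Group 7 minus oxidation state +2 gives a d⁵ configuration for Mn²⁺.
High-spin d⁵ fills as t₂g³ eg² with CFSE 3(−0.4) + 2(+0.6) = 0.0Δ_oct = 0 cm⁻¹.
Low-spin: t₂g⁵ eg⁰, orbital CFSE = -2.0Δ_oct = -29700 cm⁻¹; plus 2 excess pairs × P = +33710 cm⁻¹; total 4010 cm⁻¹.
The difference is 4010 − (0) = 4010 cm⁻¹, so high-spin lies lower.

4010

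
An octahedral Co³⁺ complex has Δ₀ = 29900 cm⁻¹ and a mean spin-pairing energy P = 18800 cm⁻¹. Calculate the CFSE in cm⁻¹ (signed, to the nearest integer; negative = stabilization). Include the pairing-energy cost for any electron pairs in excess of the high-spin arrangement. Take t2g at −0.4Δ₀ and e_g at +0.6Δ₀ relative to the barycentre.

Co is in group 9, so Co³⁺ is d⁶ (9 − 3 = 6).
With Δ₀ > P the complex is low-spin.
Filling d⁶ accordingly: t2g^6 e_g^0.
Orbital CFSE = -2.4Δ₀ = -2.4 × 29900 = -71760 cm⁻¹.
Excess pairs vs high-spin: 3 − 1 = 2; pairing cost = +37600 cm⁻¹.
Net CFSE = -71760 + 37600 = -34160 cm⁻¹.

-34160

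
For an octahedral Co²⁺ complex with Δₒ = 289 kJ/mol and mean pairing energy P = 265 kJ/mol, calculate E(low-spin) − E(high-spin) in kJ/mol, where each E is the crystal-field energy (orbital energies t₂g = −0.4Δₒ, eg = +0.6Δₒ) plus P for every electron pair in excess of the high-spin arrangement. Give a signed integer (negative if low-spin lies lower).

Co is in group 9, so Co²⁺ is d⁷ (9 − 2 = 7).
In the high-spin limit (t₂g⁵ eg²) the orbital term is -0.8Δₒ = -231 kJ/mol, with no excess pairing.
Low-spin: t₂g⁶ eg¹, orbital CFSE = -1.8Δₒ = -520 kJ/mol; plus 1 excess pair × P = +265 kJ/mol; total -255 kJ/mol.
The difference is -255 − (-231) = -24 kJ/mol, so low-spin lies lower.

-24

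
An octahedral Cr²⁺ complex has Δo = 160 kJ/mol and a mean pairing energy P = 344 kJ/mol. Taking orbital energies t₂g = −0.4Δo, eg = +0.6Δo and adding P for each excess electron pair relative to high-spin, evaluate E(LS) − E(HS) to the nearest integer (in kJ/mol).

184

Cr is in group 6, so Cr²⁺ is d⁴ (6 − 2 = 4).
High-spin: t₂g³ eg¹, CFSE = -0.6Δo = -96 kJ/mol.
Low-spin: t₂g⁴ eg⁰, orbital CFSE = -1.6Δo = -256 kJ/mol; plus 1 excess pair × P = +344 kJ/mol; total 88 kJ/mol.
The difference is 88 − (-96) = 184 kJ/mol, so high-spin lies lower.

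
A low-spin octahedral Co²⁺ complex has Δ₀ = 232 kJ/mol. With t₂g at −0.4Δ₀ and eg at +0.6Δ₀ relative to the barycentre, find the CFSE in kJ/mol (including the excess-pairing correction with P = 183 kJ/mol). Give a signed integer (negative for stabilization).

Co is in group 9, so Co²⁺ is d⁷ (9 − 2 = 7).
The d⁷ electrons fill as t₂g⁶ eg¹.
The orbital stabilization is -1.8Δ₀ = -1.8 × 232 = -418 kJ/mol.
High-spin d⁷ would be t₂g⁵ eg² with 2 pairs; low-spin has 3, so 1 excess pair costs +1P = +183 kJ/mol.
Overall CFSE = -418 + 183 = -235 kJ/mol.

-235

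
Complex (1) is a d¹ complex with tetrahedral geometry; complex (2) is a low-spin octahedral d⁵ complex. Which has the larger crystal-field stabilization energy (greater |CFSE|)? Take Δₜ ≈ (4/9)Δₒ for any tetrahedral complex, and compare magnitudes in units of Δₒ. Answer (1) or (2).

(1): Tetrahedral splitting is small, so the complex is high-spin; e¹ t₂⁰, CFSE = -0.6Δₜ ≈ -0.27Δₒ.
(2): t2g^5 e_g^0, CFSE = -2.0Δₒ.
So (2) has the larger |CFSE|.

(2)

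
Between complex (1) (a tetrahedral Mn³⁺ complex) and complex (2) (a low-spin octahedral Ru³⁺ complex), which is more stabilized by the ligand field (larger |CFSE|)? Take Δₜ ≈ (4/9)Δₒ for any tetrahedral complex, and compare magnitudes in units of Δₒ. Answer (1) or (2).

(2)

(1): Mn³⁺: group 7, so d-count = 7 − 3 = 4; Tetrahedral splitting is small, so the complex is high-spin; e² t₂², CFSE = -0.4Δₜ ≈ -0.18Δₒ.
(2): Ru sits in group 8; removing 3 electrons leaves Ru³⁺ with 8 − 3 = 5 d electrons; t₂g⁵ eg⁰, CFSE = -2.0Δₒ.
So (2) has the larger |CFSE|.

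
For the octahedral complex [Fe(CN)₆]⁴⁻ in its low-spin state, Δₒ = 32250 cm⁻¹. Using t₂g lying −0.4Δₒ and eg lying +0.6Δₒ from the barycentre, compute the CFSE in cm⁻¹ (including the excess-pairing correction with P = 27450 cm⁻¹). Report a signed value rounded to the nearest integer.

Each CN⁻ contributes -1; 6 × (-1) = -6. With overall charge -4, Fe is in the +2 oxidation state.
Fe²⁺: group 8, so d-count = 8 − 2 = 6.
Configuration: t₂g⁶ eg⁰.
The orbital stabilization is -2.4Δₒ = -2.4 × 32250 = -77400 cm⁻¹.
High-spin d⁶ would be t₂g⁴ eg² with 1 pair; low-spin has 3, so 2 excess pairs cost +2P = +54900 cm⁻¹.
Combining: -77400 + 54900 = -22500 cm⁻¹.

-22500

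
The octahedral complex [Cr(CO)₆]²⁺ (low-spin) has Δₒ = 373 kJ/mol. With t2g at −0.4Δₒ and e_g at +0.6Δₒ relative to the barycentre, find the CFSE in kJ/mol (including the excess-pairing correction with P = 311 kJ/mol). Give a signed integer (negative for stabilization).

CO is neutral, so the +2 overall charge sits on Cr: oxidation state +2.
Group 6 minus oxidation state +2 gives a d⁴ configuration for Cr²⁺.
Configuration: t2g^4 e_g^0.
Orbital CFSE = 4(-0.4) + 0(0.6) = -1.6Δₒ = -1.6 × 373 = -597 kJ/mol.
Pairing penalty: 1 pair vs 0 in the high-spin reference → 1 extra × P = 311 kJ/mol.
Combining: -597 + 311 = -286 kJ/mol.

-286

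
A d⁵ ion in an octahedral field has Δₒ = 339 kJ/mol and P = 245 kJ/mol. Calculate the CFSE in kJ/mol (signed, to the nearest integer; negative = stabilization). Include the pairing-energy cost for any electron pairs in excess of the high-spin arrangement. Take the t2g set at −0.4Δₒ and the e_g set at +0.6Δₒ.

-188

Since Δₒ = 339 kJ/mol > P = 245 kJ/mol, the complex adopts the low-spin configuration.
Configuration: t2g^5 e_g^0.
Orbital CFSE = -2.0Δₒ = -2.0 × 339 = -678 kJ/mol.
Excess pairs vs high-spin: 2 − 0 = 2; pairing cost = +490 kJ/mol.
Net CFSE = -678 + 490 = -188 kJ/mol.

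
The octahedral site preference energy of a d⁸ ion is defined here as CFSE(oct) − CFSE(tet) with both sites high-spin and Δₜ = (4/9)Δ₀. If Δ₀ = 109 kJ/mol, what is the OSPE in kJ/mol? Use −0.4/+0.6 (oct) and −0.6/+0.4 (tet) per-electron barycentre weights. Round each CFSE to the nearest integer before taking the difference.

-92

In an octahedral site d⁸ (HS) is t₂g⁶ eg², giving CFSE(oct) = -1.2Δ₀ = -131 kJ/mol.
In a tetrahedral site the filling is e⁴ t₂⁴: CFSE(tet) = -0.8Δₜ = -0.8 × (4/9)(109) = -39 kJ/mol.
OSPE = CFSE(oct) − CFSE(tet) = -131 − (-39) = -92 kJ/mol.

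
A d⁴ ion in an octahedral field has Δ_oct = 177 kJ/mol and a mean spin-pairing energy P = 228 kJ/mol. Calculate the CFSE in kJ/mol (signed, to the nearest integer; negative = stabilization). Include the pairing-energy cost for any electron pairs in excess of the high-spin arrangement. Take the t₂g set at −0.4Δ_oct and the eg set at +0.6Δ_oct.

-106

Here Δ_oct < P (177 < 228), so the high-spin state is favoured.
That gives t₂g³ eg¹.
Orbital CFSE = -0.6Δ_oct = -0.6 × 177 = -106 kJ/mol.
High-spin has no excess pairs, so no pairing correction applies.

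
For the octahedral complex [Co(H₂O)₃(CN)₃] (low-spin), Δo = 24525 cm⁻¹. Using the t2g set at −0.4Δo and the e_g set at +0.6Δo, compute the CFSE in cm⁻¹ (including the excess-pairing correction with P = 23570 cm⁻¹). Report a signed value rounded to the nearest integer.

-11720

Ligand charges: 3×(+0) from H₂O and 3×(-1) from CN⁻ sum to -3; with overall charge +0, Co is +3.
Group 9 minus oxidation state +3 gives a d⁶ configuration for Co³⁺.
Electron filling gives t2g^6 e_g^0.
Orbital CFSE = 6(-0.4) + 0(0.6) = -2.4Δo = -2.4 × 24525 = -58860 cm⁻¹.
Pairing penalty: 3 pairs vs 1 in the high-spin reference → 2 extra × P = 47140 cm⁻¹.
Combining: -58860 + 47140 = -11720 cm⁻¹.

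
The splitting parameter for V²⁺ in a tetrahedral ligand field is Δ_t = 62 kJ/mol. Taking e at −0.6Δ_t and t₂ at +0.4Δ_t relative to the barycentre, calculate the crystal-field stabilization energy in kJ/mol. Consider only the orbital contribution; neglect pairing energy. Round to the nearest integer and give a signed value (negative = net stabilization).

-50

V sits in group 5; removing 2 electrons leaves V²⁺ with 5 − 2 = 3 d electrons.
Tetrahedral fields are weak (Δₜ ≈ 4/9 Δₒ), so electrons fill high-spin.
Electron filling gives e² t₂¹.
Orbital CFSE = 2(-0.6) + 1(0.4) = -0.8Δ_t = -0.8 × 62 = -50 kJ/mol.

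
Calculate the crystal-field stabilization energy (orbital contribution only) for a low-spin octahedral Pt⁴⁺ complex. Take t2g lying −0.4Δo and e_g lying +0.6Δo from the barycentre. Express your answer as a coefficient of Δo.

-2.4 Δo

Pt sits in group 10; removing 4 electrons leaves Pt⁴⁺ with 10 − 4 = 6 d electrons.
Configuration: t2g^6 e_g^0.
CFSE = 6(-0.4Δo) + 0(0.6Δo) = -2.4Δo + 0.0Δo = -2.4Δo.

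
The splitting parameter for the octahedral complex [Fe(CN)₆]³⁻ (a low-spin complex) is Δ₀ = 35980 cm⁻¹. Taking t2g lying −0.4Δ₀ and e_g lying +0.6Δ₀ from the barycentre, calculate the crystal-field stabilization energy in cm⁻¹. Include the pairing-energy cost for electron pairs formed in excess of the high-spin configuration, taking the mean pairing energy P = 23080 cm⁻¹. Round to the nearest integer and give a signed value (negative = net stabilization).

-25800

Each CN⁻ contributes -1; 6 × (-1) = -6. With overall charge -3, Fe is in the +3 oxidation state.
Group 8 minus oxidation state +3 gives a d⁵ configuration for Fe³⁺.
Configuration: t2g^5 e_g^0.
Orbital CFSE = 5(-0.4) + 0(0.6) = -2.0Δ₀ = -2.0 × 35980 = -71960 cm⁻¹.
High-spin d⁵ would be t2g^3 e_g^2 with 0 pairs; low-spin has 2, so 2 excess pairs cost +2P = +46160 cm⁻¹.
Net CFSE = -71960 + 46160 = -25800 cm⁻¹.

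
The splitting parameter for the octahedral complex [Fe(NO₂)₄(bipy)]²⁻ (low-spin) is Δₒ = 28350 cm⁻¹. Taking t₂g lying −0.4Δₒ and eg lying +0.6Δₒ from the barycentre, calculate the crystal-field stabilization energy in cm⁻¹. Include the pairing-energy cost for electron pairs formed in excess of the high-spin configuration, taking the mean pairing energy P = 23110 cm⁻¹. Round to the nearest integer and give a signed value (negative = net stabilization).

-21820

Ligand charges: 4×(-1) from NO₂⁻ and 1×(+0) from bipy sum to -4; with overall charge -2, Fe is +2.
Group 8 minus oxidation state +2 gives a d⁶ configuration for Fe²⁺.
The d⁶ electrons fill as t₂g⁶ eg⁰.
CFSE(orbital) = 6×(-0.4Δₒ) + 0×(0.6Δₒ) = -2.4Δₒ; with Δₒ = 28350 cm⁻¹ that is -68040 cm⁻¹.
Pairing penalty: 3 pairs vs 1 in the high-spin reference → 2 extra × P = 46220 cm⁻¹.
Overall CFSE = -68040 + 46220 = -21820 cm⁻¹.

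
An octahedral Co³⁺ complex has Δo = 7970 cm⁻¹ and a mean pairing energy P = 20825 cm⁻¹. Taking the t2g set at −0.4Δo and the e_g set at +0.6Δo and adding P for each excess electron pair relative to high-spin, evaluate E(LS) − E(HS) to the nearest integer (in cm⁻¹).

25710

Co sits in group 9; removing 3 electrons leaves Co³⁺ with 9 − 3 = 6 d electrons.
High-spin: t2g^4 e_g^2, CFSE = -0.4Δo = -3188 cm⁻¹.
Low-spin: t2g^6 e_g^0, orbital CFSE = -2.4Δo = -19128 cm⁻¹; plus 2 excess pairs × P = +41650 cm⁻¹; total 22522 cm⁻¹.
Thus E(LS) − E(HS) = 25710 cm⁻¹.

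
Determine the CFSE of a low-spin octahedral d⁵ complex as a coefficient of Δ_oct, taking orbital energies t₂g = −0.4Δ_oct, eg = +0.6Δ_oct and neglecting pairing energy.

Configuration: t₂g⁵ eg⁰.
CFSE = 5(-0.4Δ_oct) + 0(0.6Δ_oct) = -2.0Δ_oct + 0.0Δ_oct = -2.0Δ_oct.

-2.0 Δ_oct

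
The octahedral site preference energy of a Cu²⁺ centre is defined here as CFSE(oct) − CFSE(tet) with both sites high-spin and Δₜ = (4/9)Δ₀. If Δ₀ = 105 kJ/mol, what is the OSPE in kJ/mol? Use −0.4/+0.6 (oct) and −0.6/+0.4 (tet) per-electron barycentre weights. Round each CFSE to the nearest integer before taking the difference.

Cu is in group 11, so Cu²⁺ is d⁹ (11 − 2 = 9).
Octahedral high-spin t₂g⁶ eg³: CFSE = -0.6 × 105 = -63 kJ/mol.
Tetrahedral: e⁴ t₂⁵, CFSE = 4(−0.6) + 5(+0.4) = -0.4Δₜ = -0.4 × (4/9) × 105 = -19 kJ/mol.
OSPE = -63 − (-19) = -44 kJ/mol.

-44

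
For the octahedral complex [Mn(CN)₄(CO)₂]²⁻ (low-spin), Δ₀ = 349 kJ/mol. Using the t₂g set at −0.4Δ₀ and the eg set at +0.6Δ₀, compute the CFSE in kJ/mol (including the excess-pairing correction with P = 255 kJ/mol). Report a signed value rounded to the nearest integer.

Ligand charges: 4×(-1) from CN⁻ and 2×(+0) from CO sum to -4; with overall charge -2, Mn is +2.
Mn is in group 7, so Mn²⁺ is d⁵ (7 − 2 = 5).
Configuration: t₂g⁵ eg⁰.
Orbital CFSE = 5(-0.4) + 0(0.6) = -2.0Δ₀ = -2.0 × 349 = -698 kJ/mol.
High-spin d⁵ would be t₂g³ eg² with 0 pairs; low-spin has 2, so 2 excess pairs cost +2P = +510 kJ/mol.
Overall CFSE = -698 + 510 = -188 kJ/mol.

-188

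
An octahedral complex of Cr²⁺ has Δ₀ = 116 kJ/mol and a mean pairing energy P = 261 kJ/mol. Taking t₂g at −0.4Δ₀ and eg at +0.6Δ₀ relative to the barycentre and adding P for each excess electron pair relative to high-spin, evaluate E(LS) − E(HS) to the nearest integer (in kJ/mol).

Group 6 minus oxidation state +2 gives a d⁴ configuration for Cr²⁺.
High-spin: t₂g³ eg¹, CFSE = -0.6Δ₀ = -70 kJ/mol.
Low-spin: t₂g⁴ eg⁰, orbital CFSE = -1.6Δ₀ = -186 kJ/mol; plus 1 excess pair × P = +261 kJ/mol; total 75 kJ/mol.
Thus E(LS) − E(HS) = 145 kJ/mol.

145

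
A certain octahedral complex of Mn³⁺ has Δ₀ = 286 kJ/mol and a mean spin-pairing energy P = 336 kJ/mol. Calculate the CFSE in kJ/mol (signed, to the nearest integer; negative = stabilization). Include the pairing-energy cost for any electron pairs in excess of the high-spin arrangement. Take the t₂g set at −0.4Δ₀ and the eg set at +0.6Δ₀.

-172

Mn³⁺: group 7, so d-count = 7 − 3 = 4.
Δ₀ < P, so pairing is avoided: the ground state is high-spin.
Configuration: t₂g³ eg¹.
Orbital CFSE = -0.6Δ₀ = -0.6 × 286 = -172 kJ/mol.
High-spin has no excess pairs, so no pairing correction applies.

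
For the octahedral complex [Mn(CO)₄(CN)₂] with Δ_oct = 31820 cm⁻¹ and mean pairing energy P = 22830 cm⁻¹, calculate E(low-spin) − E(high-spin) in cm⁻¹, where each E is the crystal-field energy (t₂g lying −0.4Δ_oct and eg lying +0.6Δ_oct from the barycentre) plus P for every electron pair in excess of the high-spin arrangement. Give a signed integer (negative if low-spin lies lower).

Ligand charges: 4×(+0) from CO and 2×(-1) from CN⁻ sum to -2; with overall charge +0, Mn is +2.
Mn sits in group 7; removing 2 electrons leaves Mn²⁺ with 7 − 2 = 5 d electrons.
High-spin d⁵ fills as t₂g³ eg² with CFSE 3(−0.4) + 2(+0.6) = 0.0Δ_oct = 0 cm⁻¹.
Low-spin t₂g⁵ eg⁰ gives -2.0Δ_oct = -63640 cm⁻¹, but forming 2 extra pairs costs 2P = 45660 cm⁻¹, so E(LS) = -63640 + 45660 = -17980 cm⁻¹.
Thus E(LS) − E(HS) = -17980 cm⁻¹.

-17980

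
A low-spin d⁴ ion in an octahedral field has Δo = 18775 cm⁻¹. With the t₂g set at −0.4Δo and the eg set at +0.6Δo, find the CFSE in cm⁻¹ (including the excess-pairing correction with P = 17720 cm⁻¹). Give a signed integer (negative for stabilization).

-12320

Configuration: t₂g⁴ eg⁰.
The orbital stabilization is -1.6Δo = -1.6 × 18775 = -30040 cm⁻¹.
Pairing penalty: 1 pair vs 0 in the high-spin reference → 1 extra × P = 17720 cm⁻¹.
Overall CFSE = -30040 + 17720 = -12320 cm⁻¹.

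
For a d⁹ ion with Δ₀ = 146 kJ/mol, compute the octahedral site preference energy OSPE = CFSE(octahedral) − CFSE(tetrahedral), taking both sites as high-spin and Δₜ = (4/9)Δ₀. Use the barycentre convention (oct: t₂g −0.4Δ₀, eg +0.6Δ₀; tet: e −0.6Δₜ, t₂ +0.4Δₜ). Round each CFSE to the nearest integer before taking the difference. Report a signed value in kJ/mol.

-62

Octahedral (high-spin): t2g^6 e_g^3, CFSE = 6(−0.4) + 3(+0.6) = -0.6Δ₀ = -0.6 × 146 = -88 kJ/mol.
In a tetrahedral site the filling is e^4 t2^5: CFSE(tet) = -0.4Δₜ = -0.4 × (4/9)(146) = -26 kJ/mol.
OSPE = CFSE(oct) − CFSE(tet) = -88 − (-26) = -62 kJ/mol.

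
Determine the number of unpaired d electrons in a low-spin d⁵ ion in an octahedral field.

1

Configuration: t₂g⁵ eg⁰, giving 1 unpaired electron.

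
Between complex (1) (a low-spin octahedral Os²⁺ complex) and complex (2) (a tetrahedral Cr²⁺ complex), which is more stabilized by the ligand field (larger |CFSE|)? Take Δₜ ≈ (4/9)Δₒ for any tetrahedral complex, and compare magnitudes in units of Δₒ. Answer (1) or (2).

(1): Os sits in group 8; removing 2 electrons leaves Os²⁺ with 8 − 2 = 6 d electrons; t₂g⁶ eg⁰, CFSE = -2.4Δₒ.
(2): Group 6 minus oxidation state +2 gives a d⁴ configuration for Cr²⁺; Tetrahedral fields are weak (Δₜ ≈ 4/9 Δₒ), so electrons fill high-spin; e² t₂², CFSE = -0.4Δₜ ≈ -0.18Δₒ.
So (1) has the larger |CFSE|.

(1)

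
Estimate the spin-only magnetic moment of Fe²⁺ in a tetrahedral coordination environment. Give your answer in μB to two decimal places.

Fe²⁺: group 8, so d-count = 8 − 2 = 6.
Tetrahedral fields are weak (Δₜ ≈ 4/9 Δₒ), so electrons fill high-spin.
Configuration: e³ t₂³ → 4 unpaired electrons.
μ(spin-only) = √[4(4+2)] = √24 ≈ 4.90 μB.

4.90 μB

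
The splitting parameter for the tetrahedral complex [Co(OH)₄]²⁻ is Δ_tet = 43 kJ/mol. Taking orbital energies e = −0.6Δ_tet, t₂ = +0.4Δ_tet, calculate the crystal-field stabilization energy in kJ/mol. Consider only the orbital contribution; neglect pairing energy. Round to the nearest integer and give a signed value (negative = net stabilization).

-52

Each OH⁻ contributes -1; 4 × (-1) = -4. With overall charge -2, Co is in the +2 oxidation state.
Co sits in group 9; removing 2 electrons leaves Co²⁺ with 9 − 2 = 7 d electrons.
Tetrahedral fields are weak (Δₜ ≈ 4/9 Δₒ), so electrons fill high-spin.
Configuration: e⁴ t₂³.
The orbital stabilization is -1.2Δ_tet = -1.2 × 43 = -52 kJ/mol.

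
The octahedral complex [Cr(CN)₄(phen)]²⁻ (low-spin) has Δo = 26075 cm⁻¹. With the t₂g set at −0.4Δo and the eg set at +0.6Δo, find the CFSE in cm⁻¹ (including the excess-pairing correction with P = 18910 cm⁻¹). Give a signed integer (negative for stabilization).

-22810

Ligand charges: 4×(-1) from CN⁻ and 1×(+0) from phen sum to -4; with overall charge -2, Cr is +2.
Group 6 minus oxidation state +2 gives a d⁴ configuration for Cr²⁺.
Electron filling gives t₂g⁴ eg⁰.
Orbital CFSE = 4(-0.4) + 0(0.6) = -1.6Δo = -1.6 × 26075 = -41720 cm⁻¹.
Relative to high-spin t₂g³ eg¹ (0 paired), the low-spin configuration has 1 additional pair, contributing +1 × 18910 = +18910 cm⁻¹.
Net CFSE = -41720 + 18910 = -22810 cm⁻¹.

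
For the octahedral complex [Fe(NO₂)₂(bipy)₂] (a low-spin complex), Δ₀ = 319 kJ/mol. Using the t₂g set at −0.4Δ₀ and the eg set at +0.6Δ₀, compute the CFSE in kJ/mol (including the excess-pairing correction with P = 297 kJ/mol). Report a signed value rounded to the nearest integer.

Ligand charges: 2×(-1) from NO₂⁻ and 2×(+0) from bipy sum to -2; with overall charge +0, Fe is +2.
Fe²⁺: group 8, so d-count = 8 − 2 = 6.
Electron filling gives t₂g⁶ eg⁰.
CFSE(orbital) = 6×(-0.4Δ₀) + 0×(0.6Δ₀) = -2.4Δ₀; with Δ₀ = 319 kJ/mol that is -766 kJ/mol.
Relative to high-spin t₂g⁴ eg² (1 paired), the low-spin configuration has 2 additional pairs, contributing +2 × 297 = +594 kJ/mol.
Net CFSE = -766 + 594 = -172 kJ/mol.

-172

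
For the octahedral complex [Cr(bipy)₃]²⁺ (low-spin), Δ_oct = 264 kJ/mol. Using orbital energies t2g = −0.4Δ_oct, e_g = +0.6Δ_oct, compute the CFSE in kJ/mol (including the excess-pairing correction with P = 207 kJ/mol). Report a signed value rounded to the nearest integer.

bipy is neutral, so the +2 overall charge sits on Cr: oxidation state +2.
Cr is in group 6, so Cr²⁺ is d⁴ (6 − 2 = 4).
Configuration: t2g^4 e_g^0.
The orbital stabilization is -1.6Δ_oct = -1.6 × 264 = -422 kJ/mol.
Pairing penalty: 1 pair vs 0 in the high-spin reference → 1 extra × P = 207 kJ/mol.
Combining: -422 + 207 = -215 kJ/mol.

-215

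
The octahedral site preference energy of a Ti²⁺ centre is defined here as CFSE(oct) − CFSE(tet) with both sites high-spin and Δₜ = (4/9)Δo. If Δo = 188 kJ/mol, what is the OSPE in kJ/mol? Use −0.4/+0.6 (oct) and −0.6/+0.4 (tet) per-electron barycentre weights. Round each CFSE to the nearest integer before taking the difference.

Ti is in group 4, so Ti²⁺ is d² (4 − 2 = 2).
In an octahedral site d² (HS) is t₂g² eg⁰, giving CFSE(oct) = -0.8Δo = -150 kJ/mol.
Tetrahedral: e² t₂⁰, CFSE = 2(−0.6) + 0(+0.4) = -1.2Δₜ = -1.2 × (4/9) × 188 = -100 kJ/mol.
OSPE = CFSE(oct) − CFSE(tet) = -150 − (-100) = -50 kJ/mol.

-50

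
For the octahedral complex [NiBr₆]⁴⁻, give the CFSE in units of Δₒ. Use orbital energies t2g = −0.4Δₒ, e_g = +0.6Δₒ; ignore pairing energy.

-1.2 Δₒ

Each Br⁻ contributes -1; 6 × (-1) = -6. With overall charge -4, Ni is in the +2 oxidation state.
Ni²⁺: group 10, so d-count = 10 − 2 = 8.
Configuration: t2g^6 e_g^2.
CFSE = 6(-0.4Δₒ) + 2(0.6Δₒ) = -2.4Δₒ + 1.2Δₒ = -1.2Δₒ.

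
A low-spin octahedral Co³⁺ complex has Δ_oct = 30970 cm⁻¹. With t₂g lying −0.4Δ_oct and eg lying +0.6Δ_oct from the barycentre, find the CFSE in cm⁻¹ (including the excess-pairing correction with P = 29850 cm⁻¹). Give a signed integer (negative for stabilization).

-14628

Co sits in group 9; removing 3 electrons leaves Co³⁺ with 9 − 3 = 6 d electrons.
Configuration: t₂g⁶ eg⁰.
Orbital CFSE = 6(-0.4) + 0(0.6) = -2.4Δ_oct = -2.4 × 30970 = -74328 cm⁻¹.
Pairing penalty: 3 pairs vs 1 in the high-spin reference → 2 extra × P = 59700 cm⁻¹.
Net CFSE = -74328 + 59700 = -14628 cm⁻¹.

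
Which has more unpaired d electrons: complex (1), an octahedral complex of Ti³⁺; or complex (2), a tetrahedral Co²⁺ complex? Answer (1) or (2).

(2)

(1): Group 4 minus oxidation state +3 gives a d¹ configuration for Ti³⁺; t₂g¹ eg⁰ → 1 unpaired.
(2): Co is in group 9, so Co²⁺ is d⁷ (9 − 2 = 7); Tetrahedral fields are weak (Δₜ ≈ 4/9 Δₒ), so electrons fill high-spin; e^4 t2^3 → 3 unpaired.
So (2) has more unpaired electrons.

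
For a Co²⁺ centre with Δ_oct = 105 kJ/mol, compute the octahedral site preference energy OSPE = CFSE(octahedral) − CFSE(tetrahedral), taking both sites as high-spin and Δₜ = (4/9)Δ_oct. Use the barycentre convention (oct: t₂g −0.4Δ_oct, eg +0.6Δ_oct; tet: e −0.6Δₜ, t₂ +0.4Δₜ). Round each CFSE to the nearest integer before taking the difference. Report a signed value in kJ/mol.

-28

Co is in group 9, so Co²⁺ is d⁷ (9 − 2 = 7).
Octahedral (high-spin): t₂g⁵ eg², CFSE = 5(−0.4) + 2(+0.6) = -0.8Δ_oct = -0.8 × 105 = -84 kJ/mol.
Tetrahedral: e⁴ t₂³, CFSE = 4(−0.6) + 3(+0.4) = -1.2Δₜ = -1.2 × (4/9) × 105 = -56 kJ/mol.
OSPE = -84 − (-56) = -28 kJ/mol.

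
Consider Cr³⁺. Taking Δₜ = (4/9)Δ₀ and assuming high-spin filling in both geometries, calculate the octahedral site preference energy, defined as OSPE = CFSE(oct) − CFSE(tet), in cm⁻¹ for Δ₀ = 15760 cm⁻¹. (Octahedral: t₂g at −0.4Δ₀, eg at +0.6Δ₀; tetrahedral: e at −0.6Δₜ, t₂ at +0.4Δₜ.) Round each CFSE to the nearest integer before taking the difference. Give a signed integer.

Cr³⁺: group 6, so d-count = 6 − 3 = 3.
In an octahedral site d³ (HS) is t2g^3 e_g^0, giving CFSE(oct) = -1.2Δ₀ = -18912 cm⁻¹.
Tetrahedral: e^2 t2^1, CFSE = 2(−0.6) + 1(+0.4) = -0.8Δₜ = -0.8 × (4/9) × 15760 = -5604 cm⁻¹.
OSPE = CFSE(oct) − CFSE(tet) = -18912 − (-5604) = -13308 cm⁻¹.

-13308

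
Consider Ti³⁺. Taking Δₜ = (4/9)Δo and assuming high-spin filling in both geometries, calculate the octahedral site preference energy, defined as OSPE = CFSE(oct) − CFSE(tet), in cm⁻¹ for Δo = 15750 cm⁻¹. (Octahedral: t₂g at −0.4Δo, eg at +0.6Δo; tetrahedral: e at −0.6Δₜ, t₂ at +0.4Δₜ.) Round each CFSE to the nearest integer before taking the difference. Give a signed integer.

-2100

Group 4 minus oxidation state +3 gives a d¹ configuration for Ti³⁺.
Octahedral (high-spin): t₂g¹ eg⁰, CFSE = 1(−0.4) + 0(+0.6) = -0.4Δo = -0.4 × 15750 = -6300 cm⁻¹.
Tetrahedral e¹ t₂⁰ gives -0.6Δₜ = -0.6 × (4/9) × 15750 = -4200 cm⁻¹.
Subtracting, OSPE = -6300 − (-4200) = -2100 cm⁻¹.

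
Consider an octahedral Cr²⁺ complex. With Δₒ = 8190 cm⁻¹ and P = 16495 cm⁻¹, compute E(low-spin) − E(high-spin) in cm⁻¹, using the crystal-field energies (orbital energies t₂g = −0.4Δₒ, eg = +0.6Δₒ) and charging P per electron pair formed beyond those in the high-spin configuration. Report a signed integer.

Group 6 minus oxidation state +2 gives a d⁴ configuration for Cr²⁺.
In the high-spin limit (t₂g³ eg¹) the orbital term is -0.6Δₒ = -4914 cm⁻¹, with no excess pairing.
For low-spin the configuration is t₂g⁴ eg⁰: orbital energy -1.6 × 8190 = -13104 cm⁻¹, and 1 additional pair relative to high-spin adds 16495 cm⁻¹, giving 3391 cm⁻¹.
The difference is 3391 − (-4914) = 8305 cm⁻¹, so high-spin lies lower.

8305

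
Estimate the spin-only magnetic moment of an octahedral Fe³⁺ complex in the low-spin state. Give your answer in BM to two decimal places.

1.73 BM

Group 8 minus oxidation state +3 gives a d⁵ configuration for Fe³⁺.
Configuration: t₂g⁵ eg⁰ → 1 unpaired electron.
μ(spin-only) = √[1(1+2)] = √3 ≈ 1.73 BM.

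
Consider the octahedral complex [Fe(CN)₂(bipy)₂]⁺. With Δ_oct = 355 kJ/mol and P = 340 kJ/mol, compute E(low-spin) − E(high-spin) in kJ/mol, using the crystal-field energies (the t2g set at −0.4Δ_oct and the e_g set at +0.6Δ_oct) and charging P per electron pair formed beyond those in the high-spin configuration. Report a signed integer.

Ligand charges: 2×(-1) from CN⁻ and 2×(+0) from bipy sum to -2; with overall charge +1, Fe is +3.
Fe sits in group 8; removing 3 electrons leaves Fe³⁺ with 8 − 3 = 5 d electrons.
High-spin d⁵ fills as t2g^3 e_g^2 with CFSE 3(−0.4) + 2(+0.6) = 0.0Δ_oct = 0 kJ/mol.
Low-spin t2g^5 e_g^0 gives -2.0Δ_oct = -710 kJ/mol, but forming 2 extra pairs costs 2P = 680 kJ/mol, so E(LS) = -710 + 680 = -30 kJ/mol.
The difference is -30 − (0) = -30 kJ/mol, so low-spin lies lower.

-30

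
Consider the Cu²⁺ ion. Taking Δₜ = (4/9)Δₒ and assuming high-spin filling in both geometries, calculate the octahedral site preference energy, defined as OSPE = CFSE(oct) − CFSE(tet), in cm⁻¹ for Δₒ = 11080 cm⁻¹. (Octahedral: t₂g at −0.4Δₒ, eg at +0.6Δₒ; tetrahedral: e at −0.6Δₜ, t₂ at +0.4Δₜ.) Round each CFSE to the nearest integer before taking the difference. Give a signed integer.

-4678

Group 11 minus oxidation state +2 gives a d⁹ configuration for Cu²⁺.
Octahedral high-spin t₂g⁶ eg³: CFSE = -0.6 × 11080 = -6648 cm⁻¹.
Tetrahedral e⁴ t₂⁵ gives -0.4Δₜ = -0.4 × (4/9) × 11080 = -1970 cm⁻¹.
OSPE = -6648 − (-1970) = -4678 cm⁻¹.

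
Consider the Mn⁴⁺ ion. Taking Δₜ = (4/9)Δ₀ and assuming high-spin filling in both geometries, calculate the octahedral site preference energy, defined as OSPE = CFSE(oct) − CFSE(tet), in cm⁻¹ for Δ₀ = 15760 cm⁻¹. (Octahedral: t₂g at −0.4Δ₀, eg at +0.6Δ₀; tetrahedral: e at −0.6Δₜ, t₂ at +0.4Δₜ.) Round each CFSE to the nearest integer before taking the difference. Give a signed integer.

-13308

Mn is in group 7, so Mn⁴⁺ is d³ (7 − 4 = 3).
Octahedral (high-spin): t₂g³ eg⁰, CFSE = 3(−0.4) + 0(+0.6) = -1.2Δ₀ = -1.2 × 15760 = -18912 cm⁻¹.
Tetrahedral e² t₂¹ gives -0.8Δₜ = -0.8 × (4/9) × 15760 = -5604 cm⁻¹.
OSPE = -18912 − (-5604) = -13308 cm⁻¹.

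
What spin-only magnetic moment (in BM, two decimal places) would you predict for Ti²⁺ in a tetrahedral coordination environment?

2.83 BM

Ti is in group 4, so Ti²⁺ is d² (4 − 2 = 2).
Tetrahedral fields are weak (Δₜ ≈ 4/9 Δₒ), so electrons fill high-spin.
Configuration: e² t₂⁰ → 2 unpaired electrons.
μ(spin-only) = √[2(2+2)] = √8 ≈ 2.83 BM.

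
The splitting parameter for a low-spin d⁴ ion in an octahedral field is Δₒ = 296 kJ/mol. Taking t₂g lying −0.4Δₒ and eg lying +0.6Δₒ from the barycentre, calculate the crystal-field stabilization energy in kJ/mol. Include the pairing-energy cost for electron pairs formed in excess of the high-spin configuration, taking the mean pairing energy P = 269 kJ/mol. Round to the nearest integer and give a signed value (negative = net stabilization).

-205

Configuration: t₂g⁴ eg⁰.
Orbital CFSE = 4(-0.4) + 0(0.6) = -1.6Δₒ = -1.6 × 296 = -474 kJ/mol.
High-spin d⁴ would be t₂g³ eg¹ with 0 pairs; low-spin has 1, so 1 excess pair costs +1P = +269 kJ/mol.
Overall CFSE = -474 + 269 = -205 kJ/mol.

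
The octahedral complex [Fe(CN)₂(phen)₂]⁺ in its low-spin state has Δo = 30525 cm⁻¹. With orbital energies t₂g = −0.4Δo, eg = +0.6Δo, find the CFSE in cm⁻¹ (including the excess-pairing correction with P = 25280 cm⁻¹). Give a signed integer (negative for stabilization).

Ligand charges: 2×(-1) from CN⁻ and 2×(+0) from phen sum to -2; with overall charge +1, Fe is +3.
Fe is in group 8, so Fe³⁺ is d⁵ (8 − 3 = 5).
Configuration: t₂g⁵ eg⁰.
Orbital CFSE = 5(-0.4) + 0(0.6) = -2.0Δo = -2.0 × 30525 = -61050 cm⁻¹.
Pairing penalty: 2 pairs vs 0 in the high-spin reference → 2 extra × P = 50560 cm⁻¹.
Overall CFSE = -61050 + 50560 = -10490 cm⁻¹.

-10490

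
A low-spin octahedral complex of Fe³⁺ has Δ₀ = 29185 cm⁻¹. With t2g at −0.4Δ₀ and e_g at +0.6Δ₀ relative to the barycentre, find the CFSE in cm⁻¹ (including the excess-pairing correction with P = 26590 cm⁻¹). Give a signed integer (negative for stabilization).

Fe sits in group 8; removing 3 electrons leaves Fe³⁺ with 8 − 3 = 5 d electrons.
The d⁵ electrons fill as t2g^5 e_g^0.
The orbital stabilization is -2.0Δ₀ = -2.0 × 29185 = -58370 cm⁻¹.
High-spin d⁵ would be t2g^3 e_g^2 with 0 pairs; low-spin has 2, so 2 excess pairs cost +2P = +53180 cm⁻¹.
Overall CFSE = -58370 + 53180 = -5190 cm⁻¹.

-5190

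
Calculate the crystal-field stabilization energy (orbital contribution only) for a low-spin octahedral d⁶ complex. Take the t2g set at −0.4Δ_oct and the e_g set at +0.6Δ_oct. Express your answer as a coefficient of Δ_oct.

Configuration: t2g^6 e_g^0.
CFSE = 6(-0.4Δ_oct) + 0(0.6Δ_oct) = -2.4Δ_oct + 0.0Δ_oct = -2.4Δ_oct.

-2.4 Δ_oct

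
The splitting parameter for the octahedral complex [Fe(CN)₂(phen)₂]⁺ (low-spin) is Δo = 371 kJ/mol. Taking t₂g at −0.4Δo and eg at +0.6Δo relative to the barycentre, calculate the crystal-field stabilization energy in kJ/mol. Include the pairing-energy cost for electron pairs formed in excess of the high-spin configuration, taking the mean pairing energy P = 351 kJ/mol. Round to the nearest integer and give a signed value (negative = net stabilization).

-40

Ligand charges: 2×(-1) from CN⁻ and 2×(+0) from phen sum to -2; with overall charge +1, Fe is +3.
Group 8 minus oxidation state +3 gives a d⁵ configuration for Fe³⁺.
The d⁵ electrons fill as t₂g⁵ eg⁰.
Orbital CFSE = 5(-0.4) + 0(0.6) = -2.0Δo = -2.0 × 371 = -742 kJ/mol.
High-spin d⁵ would be t₂g³ eg² with 0 pairs; low-spin has 2, so 2 excess pairs cost +2P = +702 kJ/mol.
Overall CFSE = -742 + 702 = -40 kJ/mol.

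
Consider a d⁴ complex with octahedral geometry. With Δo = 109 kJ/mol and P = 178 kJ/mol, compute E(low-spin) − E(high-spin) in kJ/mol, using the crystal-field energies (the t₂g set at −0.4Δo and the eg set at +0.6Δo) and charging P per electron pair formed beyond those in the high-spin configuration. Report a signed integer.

In the high-spin limit (t₂g³ eg¹) the orbital term is -0.6Δo = -65 kJ/mol, with no excess pairing.
Low-spin t₂g⁴ eg⁰ gives -1.6Δo = -174 kJ/mol, but forming 1 extra pair costs 1P = 178 kJ/mol, so E(LS) = -174 + 178 = 4 kJ/mol.
E(LS) − E(HS) = 4 − (-65) = 69 kJ/mol.

69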